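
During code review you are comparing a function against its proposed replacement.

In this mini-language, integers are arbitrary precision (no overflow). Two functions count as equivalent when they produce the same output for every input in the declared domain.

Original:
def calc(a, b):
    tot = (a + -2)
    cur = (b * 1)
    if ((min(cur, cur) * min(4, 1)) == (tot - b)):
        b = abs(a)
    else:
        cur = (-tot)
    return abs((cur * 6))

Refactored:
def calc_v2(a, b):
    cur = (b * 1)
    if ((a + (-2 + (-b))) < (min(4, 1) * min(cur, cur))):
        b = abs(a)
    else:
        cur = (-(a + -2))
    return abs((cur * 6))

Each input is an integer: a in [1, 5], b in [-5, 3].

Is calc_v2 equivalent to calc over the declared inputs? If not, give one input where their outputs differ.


At a=1, b=0: calc gives 6, calc_v2 gives 0.
verdict: not equivalent; witness: a=1, b=0


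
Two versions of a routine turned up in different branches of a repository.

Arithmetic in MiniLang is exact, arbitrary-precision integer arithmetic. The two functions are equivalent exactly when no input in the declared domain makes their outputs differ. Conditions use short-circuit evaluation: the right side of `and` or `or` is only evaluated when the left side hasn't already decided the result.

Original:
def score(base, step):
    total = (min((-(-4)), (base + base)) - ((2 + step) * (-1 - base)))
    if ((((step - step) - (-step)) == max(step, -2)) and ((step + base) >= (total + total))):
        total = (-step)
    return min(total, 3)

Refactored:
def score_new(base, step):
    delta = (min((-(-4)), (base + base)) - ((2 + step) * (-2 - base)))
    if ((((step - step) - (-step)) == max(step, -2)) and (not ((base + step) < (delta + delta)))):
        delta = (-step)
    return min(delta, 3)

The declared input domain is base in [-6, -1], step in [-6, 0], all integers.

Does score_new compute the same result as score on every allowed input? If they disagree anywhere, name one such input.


Take base=-6, step=-5.
score: total becomes 3; next ((((step - step) - (-step)) == max(step, -2)) and ((step + base) >= (total + total))) evaluates to false; next final value 3
score_new: delta becomes 0; next ((((step - step) - (-step)) == max(step, -2)) and (not ((base + step) < (delta + delta)))) evaluates to false; next final value 0
3 and 0 differ, so these are not the same function on this domain.
verdict: not equivalent; witness: base=-6, step=-5


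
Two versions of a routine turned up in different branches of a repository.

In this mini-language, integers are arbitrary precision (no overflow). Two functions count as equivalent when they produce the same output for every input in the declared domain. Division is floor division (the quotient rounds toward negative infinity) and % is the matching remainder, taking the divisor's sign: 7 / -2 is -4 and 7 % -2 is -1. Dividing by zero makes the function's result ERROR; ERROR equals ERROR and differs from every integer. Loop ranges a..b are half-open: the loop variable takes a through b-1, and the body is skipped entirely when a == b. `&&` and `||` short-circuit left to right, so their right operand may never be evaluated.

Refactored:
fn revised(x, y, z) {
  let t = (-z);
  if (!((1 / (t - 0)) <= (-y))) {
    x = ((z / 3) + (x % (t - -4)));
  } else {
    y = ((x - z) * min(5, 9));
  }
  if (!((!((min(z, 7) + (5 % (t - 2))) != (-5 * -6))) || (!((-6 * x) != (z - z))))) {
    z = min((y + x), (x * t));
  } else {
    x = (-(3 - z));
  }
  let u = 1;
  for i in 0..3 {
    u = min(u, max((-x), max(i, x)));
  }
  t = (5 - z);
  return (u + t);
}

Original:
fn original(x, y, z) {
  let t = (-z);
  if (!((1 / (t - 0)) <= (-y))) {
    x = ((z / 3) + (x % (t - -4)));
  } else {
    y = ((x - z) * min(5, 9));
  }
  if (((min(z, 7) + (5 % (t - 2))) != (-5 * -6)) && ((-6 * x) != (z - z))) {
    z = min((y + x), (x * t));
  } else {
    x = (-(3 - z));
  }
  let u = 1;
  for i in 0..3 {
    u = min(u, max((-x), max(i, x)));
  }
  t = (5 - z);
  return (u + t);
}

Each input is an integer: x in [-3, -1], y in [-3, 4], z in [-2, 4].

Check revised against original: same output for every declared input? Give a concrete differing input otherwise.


This is a faithful refactor — boolean connective usage differs, but the computed results match everywhere.
One worked example (x=-1, y=-3, z=-2) — original: t := 2 | (!((1 / (t - 0)) <= (-y))): false | y := 5 | divide-by-zero, output ERROR; revised: t := 2 | (!((1 / (t - 0)) <= (-y))): false | y := 5 | divide-by-zero, output ERROR; agreement on ERROR.
Every one of the 168 inputs gives matching results.
verdict: equivalent


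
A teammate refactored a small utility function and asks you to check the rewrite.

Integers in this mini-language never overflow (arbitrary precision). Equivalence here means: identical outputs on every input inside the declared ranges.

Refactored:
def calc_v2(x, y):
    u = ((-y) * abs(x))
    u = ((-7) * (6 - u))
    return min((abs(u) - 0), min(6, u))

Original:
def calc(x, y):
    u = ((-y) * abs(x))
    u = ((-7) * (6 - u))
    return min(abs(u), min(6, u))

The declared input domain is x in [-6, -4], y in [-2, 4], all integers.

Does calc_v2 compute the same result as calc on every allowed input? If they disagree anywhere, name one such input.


Comparing the listings, the differences include: constant usage differs; arithmetic usage differs.
Spot check at x=-5, y=4 — calc: u=-20, then u=-182, then returns -182. calc_v2: u=-20, then u=-182, then returns -182. Both give -182.
Across all 21 domain points the two functions coincide.
verdict: equivalent


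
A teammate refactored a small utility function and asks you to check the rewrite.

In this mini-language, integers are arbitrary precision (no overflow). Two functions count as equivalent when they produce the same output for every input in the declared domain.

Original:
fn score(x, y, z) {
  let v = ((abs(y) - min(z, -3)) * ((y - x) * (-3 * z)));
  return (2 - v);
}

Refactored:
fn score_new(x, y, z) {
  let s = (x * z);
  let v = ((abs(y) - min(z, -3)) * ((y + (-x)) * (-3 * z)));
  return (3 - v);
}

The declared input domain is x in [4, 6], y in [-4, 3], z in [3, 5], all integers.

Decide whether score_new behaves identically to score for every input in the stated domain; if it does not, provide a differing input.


Not equivalent: x=4, y=-4, z=3 separates them (-502 vs -501).
score: v becomes 504; next final value -502
score_new: s becomes 12; next v becomes 504; next final value -501
verdict: not equivalent; witness: x=4, y=-4, z=3


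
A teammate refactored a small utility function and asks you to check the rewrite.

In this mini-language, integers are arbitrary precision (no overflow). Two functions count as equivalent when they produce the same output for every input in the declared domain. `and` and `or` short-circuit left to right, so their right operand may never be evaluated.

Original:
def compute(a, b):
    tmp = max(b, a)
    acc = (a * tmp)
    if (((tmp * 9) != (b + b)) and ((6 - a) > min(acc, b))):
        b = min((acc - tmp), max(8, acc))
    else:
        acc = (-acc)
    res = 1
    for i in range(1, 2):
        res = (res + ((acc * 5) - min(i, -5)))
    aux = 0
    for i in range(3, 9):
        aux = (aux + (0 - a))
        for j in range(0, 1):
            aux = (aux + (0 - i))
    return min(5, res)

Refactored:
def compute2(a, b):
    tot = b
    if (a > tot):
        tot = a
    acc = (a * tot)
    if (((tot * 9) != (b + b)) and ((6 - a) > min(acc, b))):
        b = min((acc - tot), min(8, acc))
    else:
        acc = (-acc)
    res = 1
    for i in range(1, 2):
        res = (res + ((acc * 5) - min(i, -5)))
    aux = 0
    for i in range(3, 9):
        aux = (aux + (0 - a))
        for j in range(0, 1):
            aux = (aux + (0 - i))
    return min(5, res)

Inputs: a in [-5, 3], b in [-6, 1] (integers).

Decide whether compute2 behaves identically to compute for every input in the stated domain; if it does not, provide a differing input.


Although `max(8, acc)` became `min(8, acc)`, no input in the stated domain can expose it.
As a probe, take a=-1, b=-6: compute runs tmp = -1; acc = 1; (((tmp * 9) != (b + b)) and ((6 - a) > min(acc, b))) -> true; b = 2; res = 1; [i=1]; res = 11; aux = 0; [i=3]; aux = 1; [j=0]; aux = -2; [i=4]; aux = -1; [j=0]; aux = -5; [i=5]; aux = -4; [j=0]; aux = -9; [i=6]; aux = -8; [j=0]; aux = -14; [i=7]; aux = -13; [j=0]; aux = -20; [i=8]; aux = -19; [j=0]; aux = -27; return 5; compute2 runs tot = -6; (a > tot) -> true; tot = -1; acc = 1; (((tot * 9) != (b + b)) and ((6 - a) > min(acc, b))) -> true; b = 1; res = 1; [i=1]; res = 11; aux = 0; [i=3]; aux = 1; [j=0]; aux = -2; [i=4]; aux = -1; [j=0]; aux = -5; [i=5]; aux = -4; [j=0]; aux = -9; [i=6]; aux = -8; [j=0]; aux = -14; [i=7]; aux = -13; [j=0]; aux = -20; [i=8]; aux = -19; [j=0]; aux = -27; return 5; both end at 5.
Checked all 72 inputs in the declared domain: the outputs agree on every one.
verdict: equivalent


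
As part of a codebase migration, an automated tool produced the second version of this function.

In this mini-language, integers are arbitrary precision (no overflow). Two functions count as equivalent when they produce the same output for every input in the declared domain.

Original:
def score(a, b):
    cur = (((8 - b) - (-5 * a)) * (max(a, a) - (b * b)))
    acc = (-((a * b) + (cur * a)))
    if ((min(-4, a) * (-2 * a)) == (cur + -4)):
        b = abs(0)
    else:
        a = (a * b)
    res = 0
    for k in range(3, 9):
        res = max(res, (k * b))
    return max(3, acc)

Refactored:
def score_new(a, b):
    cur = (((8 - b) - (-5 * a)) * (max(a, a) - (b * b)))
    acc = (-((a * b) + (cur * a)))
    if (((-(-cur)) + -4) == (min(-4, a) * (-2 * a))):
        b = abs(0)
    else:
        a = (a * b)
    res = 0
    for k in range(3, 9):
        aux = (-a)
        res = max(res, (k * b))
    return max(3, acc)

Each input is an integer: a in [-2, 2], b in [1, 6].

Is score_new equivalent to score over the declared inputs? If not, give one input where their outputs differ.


This is a faithful refactor — local variable names differ; statement counts differ, but the computed results match everywhere.
One worked example (a=2, b=2) — score: cur=-32, then acc=60, then ((min(-4, a) * (-2 * a)) == (cur + -4)) is false, then a=4, then res=0, then (k=3), then res=6, then (k=4), then res=8, then (k=5), then res=10, then (k=6), then res=12, then (k=7), then res=14, then (k=8), then res=16, then returns 60; score_new: cur=-32, then acc=60, then (((-(-cur)) + -4) == (min(-4, a) * (-2 * a))) is false, then a=4, then res=0, then (k=3), then aux=-4, then res=6, then (k=4), then aux=-4, then res=8, then (k=5), then aux=-4, then res=10, then (k=6), then aux=-4, then res=12, then (k=7), then aux=-4, then res=14, then (k=8), then aux=-4, then res=16, then returns 60; agreement on 60.
Checked all 30 inputs in the declared domain: the outputs agree on every one.
verdict: equivalent


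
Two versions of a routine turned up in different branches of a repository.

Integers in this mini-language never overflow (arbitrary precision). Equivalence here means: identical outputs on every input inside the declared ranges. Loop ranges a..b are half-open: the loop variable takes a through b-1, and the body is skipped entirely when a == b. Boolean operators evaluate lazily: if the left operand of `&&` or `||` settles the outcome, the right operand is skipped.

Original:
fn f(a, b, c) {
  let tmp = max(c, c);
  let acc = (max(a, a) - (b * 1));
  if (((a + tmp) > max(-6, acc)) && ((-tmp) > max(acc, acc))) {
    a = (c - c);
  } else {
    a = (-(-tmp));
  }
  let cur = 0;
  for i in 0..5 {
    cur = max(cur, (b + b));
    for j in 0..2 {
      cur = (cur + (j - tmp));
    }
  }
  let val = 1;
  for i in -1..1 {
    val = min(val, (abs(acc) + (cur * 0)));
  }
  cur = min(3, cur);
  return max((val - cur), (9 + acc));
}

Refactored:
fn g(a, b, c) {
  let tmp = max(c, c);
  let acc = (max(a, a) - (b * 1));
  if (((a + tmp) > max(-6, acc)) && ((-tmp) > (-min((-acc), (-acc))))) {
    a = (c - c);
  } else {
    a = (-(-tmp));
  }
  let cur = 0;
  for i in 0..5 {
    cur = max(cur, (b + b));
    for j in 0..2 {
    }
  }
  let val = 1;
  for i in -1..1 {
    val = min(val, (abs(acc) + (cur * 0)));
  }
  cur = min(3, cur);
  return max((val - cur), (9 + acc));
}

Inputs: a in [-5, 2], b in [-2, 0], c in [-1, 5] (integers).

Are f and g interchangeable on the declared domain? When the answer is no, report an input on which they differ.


Take a=-5, b=-2, c=2.
f: tmp becomes 2; next acc becomes -3; next (((a + tmp) > max(-6, acc)) && ((-tmp) > max(acc, acc))) evaluates to false; next a becomes 2; next cur becomes 0; next at i=0:; next cur becomes 0; next at j=0:; next cur becomes -2; next at j=1:; next cur becomes -3; next at i=1:; next cur becomes -3; next at j=0:; next cur becomes -5; next at j=1:; next cur becomes -6; next at i=2:; next cur becomes -4; next at j=0:; next cur becomes -6; next at j=1:; next cur becomes -7; next at i=3:; next cur becomes -4; next at j=0:; next cur becomes -6; next at j=1:; next cur becomes -7; next at i=4:; next cur becomes -4; next at j=0:; next cur becomes -6; next at j=1:; next cur becomes -7; next val becomes 1; next at i=-1:; next val becomes 1; next at i=0:; next val becomes 1; next cur becomes -7; next final value 8
g: tmp becomes 2; next acc becomes -3; next (((a + tmp) > max(-6, acc)) && ((-tmp) > (-min((-acc), (-acc))))) evaluates to false; next a becomes 2; next cur becomes 0; next at i=0:; next cur becomes 0; next at j=0:; next at j=1:; next at i=1:; next cur becomes 0; next at j=0:; next at j=1:; next at i=2:; next cur becomes 0; next at j=0:; next at j=1:; next at i=3:; next cur becomes 0; next at j=0:; next at j=1:; next at i=4:; next cur becomes 0; next at j=0:; next at j=1:; next val becomes 1; next at i=-1:; next val becomes 1; next at i=0:; next val becomes 1; next cur becomes 0; next final value 6
8 != 6, so the rewrite changes behavior.
verdict: not equivalent; witness: a=-5, b=-2, c=2


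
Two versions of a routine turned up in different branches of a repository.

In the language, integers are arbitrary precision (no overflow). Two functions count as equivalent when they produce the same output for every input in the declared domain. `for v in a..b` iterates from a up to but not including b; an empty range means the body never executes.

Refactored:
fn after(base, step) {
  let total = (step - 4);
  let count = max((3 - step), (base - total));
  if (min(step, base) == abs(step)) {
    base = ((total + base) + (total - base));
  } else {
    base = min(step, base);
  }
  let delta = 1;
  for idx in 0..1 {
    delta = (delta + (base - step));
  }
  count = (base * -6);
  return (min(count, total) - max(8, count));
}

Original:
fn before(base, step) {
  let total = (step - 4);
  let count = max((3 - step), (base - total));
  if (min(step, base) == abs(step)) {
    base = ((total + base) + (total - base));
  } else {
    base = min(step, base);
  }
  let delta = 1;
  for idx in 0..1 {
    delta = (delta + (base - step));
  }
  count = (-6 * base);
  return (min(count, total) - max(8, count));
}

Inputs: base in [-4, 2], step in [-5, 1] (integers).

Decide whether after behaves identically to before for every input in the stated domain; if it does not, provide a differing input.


Differences: same computation, different form — yet all 49 inputs agree.
verdict: equivalent


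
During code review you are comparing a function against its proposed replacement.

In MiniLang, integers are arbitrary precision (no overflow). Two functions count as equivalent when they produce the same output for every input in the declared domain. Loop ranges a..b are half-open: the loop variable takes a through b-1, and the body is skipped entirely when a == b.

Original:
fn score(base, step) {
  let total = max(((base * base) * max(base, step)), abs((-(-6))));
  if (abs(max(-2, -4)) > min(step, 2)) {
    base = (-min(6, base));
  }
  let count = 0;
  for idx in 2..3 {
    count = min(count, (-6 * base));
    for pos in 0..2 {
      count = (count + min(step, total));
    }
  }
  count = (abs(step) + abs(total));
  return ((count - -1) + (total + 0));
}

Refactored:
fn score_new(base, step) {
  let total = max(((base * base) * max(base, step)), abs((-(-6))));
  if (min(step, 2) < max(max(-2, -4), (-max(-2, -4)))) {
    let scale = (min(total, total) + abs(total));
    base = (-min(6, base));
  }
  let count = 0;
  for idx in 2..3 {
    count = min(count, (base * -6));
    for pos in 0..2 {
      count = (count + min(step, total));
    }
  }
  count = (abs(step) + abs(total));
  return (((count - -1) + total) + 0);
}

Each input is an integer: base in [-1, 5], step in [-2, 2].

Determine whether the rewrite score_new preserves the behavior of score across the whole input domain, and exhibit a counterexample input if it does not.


This is a faithful refactor — local variable names differ, plus comparison usage differs, plus min/max/abs usage differs, plus arithmetic usage differs, plus constant usage differs, plus statement counts differ, but the computed results match everywhere.
Tracing base=-1, step=2: score: total = 6; (abs(max(-2, -4)) > min(step, 2)) -> false; count = 0; [idx=2]; count = 0; [pos=0]; count = 2; [pos=1]; count = 4; count = 8; return 15 | score_new: total = 6; (min(step, 2) < max(max(-2, -4), (-max(-2, -4)))) -> false; count = 0; [idx=2]; count = 0; [pos=0]; count = 2; [pos=1]; count = 4; count = 8; return 15 — matching result 15.
An exhaustive pass over the 35 declared inputs shows identical outputs.
verdict: equivalent


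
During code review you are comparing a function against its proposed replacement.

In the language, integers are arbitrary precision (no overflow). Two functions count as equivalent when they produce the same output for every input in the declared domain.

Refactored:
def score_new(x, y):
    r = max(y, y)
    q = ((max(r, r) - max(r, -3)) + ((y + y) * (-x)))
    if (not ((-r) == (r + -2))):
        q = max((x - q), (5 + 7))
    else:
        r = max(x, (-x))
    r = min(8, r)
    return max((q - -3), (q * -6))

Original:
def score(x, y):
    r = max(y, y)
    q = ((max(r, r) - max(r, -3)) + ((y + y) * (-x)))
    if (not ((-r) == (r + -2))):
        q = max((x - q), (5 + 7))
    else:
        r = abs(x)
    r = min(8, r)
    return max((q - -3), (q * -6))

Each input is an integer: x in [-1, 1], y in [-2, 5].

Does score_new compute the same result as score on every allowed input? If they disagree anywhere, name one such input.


Comparing the listings, the differences include: min/max/abs usage differs.
One worked example (x=0, y=-2) — score: r = -2; q = 0; (not ((-r) == (r + -2))) -> true; q = 12; r = -2; return 15; score_new: r = -2; q = 0; (not ((-r) == (r + -2))) -> true; q = 12; r = -2; return 15; agreement on 15.
Sweeping the whole domain (24 inputs) finds no disagreement.
verdict: equivalent


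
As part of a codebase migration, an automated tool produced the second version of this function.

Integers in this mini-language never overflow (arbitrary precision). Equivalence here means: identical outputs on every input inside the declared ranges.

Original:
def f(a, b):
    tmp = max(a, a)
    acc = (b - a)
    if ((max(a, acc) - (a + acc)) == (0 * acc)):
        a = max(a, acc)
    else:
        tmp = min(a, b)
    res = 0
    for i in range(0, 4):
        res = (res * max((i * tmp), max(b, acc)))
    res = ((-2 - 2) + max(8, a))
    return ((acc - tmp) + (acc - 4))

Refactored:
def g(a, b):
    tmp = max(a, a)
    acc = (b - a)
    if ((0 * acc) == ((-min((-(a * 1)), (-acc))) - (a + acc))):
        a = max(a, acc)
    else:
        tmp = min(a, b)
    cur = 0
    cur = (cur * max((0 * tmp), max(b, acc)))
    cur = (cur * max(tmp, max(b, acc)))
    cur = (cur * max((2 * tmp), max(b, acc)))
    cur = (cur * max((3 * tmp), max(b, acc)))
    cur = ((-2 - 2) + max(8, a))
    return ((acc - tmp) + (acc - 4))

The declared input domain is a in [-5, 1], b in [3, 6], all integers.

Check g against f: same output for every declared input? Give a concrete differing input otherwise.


Differences: constant usage differs; min/max/abs usage differs; local variable names differ; statement counts differ; arithmetic usage differs; loop structure differs — yet all 28 inputs agree.
verdict: equivalent


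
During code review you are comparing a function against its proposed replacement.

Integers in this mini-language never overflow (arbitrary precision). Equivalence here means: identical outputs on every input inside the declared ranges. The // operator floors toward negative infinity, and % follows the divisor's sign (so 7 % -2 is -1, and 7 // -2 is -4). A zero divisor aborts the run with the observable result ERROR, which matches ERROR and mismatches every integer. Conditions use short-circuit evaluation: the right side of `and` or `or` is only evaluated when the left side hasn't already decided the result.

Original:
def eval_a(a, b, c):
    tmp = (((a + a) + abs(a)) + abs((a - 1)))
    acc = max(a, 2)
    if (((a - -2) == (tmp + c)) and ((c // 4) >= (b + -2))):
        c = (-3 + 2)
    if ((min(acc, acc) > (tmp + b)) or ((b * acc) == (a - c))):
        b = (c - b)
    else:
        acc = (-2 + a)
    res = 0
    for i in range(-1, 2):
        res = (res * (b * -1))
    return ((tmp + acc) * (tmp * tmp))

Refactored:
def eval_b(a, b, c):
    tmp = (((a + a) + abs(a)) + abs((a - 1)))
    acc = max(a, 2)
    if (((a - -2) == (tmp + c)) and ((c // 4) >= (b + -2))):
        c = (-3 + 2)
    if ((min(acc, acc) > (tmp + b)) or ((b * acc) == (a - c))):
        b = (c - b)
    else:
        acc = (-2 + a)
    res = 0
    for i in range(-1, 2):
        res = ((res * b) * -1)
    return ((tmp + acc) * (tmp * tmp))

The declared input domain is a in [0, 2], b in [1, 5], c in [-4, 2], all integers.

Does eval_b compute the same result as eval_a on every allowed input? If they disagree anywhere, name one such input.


Equivalent — the differences include same computation, different form, yet no declared input distinguishes the two.
One worked example (a=0, b=4, c=2) — eval_a: tmp = 1; acc = 2; (((a - -2) == (tmp + c)) and ((c // 4) >= (b + -2))) -> false; ((min(acc, acc) > (tmp + b)) or ((b * acc) == (a - c))) -> false; acc = -2; res = 0; [i=-1]; res = 0; [i=0]; res = 0; [i=1]; res = 0; return -1; eval_b: tmp = 1; acc = 2; (((a - -2) == (tmp + c)) and ((c // 4) >= (b + -2))) -> false; ((min(acc, acc) > (tmp + b)) or ((b * acc) == (a - c))) -> false; acc = -2; res = 0; [i=-1]; res = 0; [i=0]; res = 0; [i=1]; res = 0; return -1; agreement on -1.
Checked all 105 inputs in the declared domain: the outputs agree on every one.
verdict: equivalent


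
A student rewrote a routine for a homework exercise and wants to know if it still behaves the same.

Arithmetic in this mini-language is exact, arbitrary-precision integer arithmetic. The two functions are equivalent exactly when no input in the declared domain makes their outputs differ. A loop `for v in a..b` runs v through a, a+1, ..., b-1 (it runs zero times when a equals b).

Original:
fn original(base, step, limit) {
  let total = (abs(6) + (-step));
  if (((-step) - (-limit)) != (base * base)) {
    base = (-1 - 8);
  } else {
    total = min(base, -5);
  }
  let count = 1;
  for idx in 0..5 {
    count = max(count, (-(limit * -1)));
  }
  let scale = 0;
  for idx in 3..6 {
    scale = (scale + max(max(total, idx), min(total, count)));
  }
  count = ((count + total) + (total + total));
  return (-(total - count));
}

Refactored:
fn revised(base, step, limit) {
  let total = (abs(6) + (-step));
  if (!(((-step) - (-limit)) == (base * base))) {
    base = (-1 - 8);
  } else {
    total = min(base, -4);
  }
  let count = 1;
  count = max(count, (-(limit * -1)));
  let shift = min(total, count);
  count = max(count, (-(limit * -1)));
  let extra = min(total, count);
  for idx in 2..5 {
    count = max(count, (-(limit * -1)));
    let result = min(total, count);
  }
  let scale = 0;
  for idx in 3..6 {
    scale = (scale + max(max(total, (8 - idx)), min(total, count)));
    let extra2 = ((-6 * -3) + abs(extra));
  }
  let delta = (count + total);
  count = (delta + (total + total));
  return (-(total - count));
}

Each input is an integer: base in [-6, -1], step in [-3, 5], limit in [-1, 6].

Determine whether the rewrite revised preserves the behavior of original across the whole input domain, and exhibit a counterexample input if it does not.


These are not equivalent — on base=-3, step=-3, limit=6 the outputs split (-4 vs -2).
original: total becomes 9; next (((-step) - (-limit)) != (base * base)) evaluates to false; next total becomes -5; next count becomes 1; next at idx=0:; next count becomes 6; next at idx=1:; next count becomes 6; next at idx=2:; next count becomes 6; next at idx=3:; next count becomes 6; next at idx=4:; next count becomes 6; next scale becomes 0; next at idx=3:; next scale becomes 3; next at idx=4:; next scale becomes 7; next at idx=5:; next scale becomes 12; next count becomes -9; next final value -4
revised: total becomes 9; next (!(((-step) - (-limit)) == (base * base))) evaluates to false; next total becomes -4; next count becomes 1; next count becomes 6; next shift becomes -4; next count becomes 6; next extra becomes -4; next at idx=2:; next count becomes 6; next result becomes -4; next at idx=3:; next count becomes 6; next result becomes -4; next at idx=4:; next count becomes 6; next result becomes -4; next scale becomes 0; next at idx=3:; next scale becomes 5; next extra2 becomes 22; next at idx=4:; next scale becomes 9; next extra2 becomes 22; next at idx=5:; next scale becomes 12; next extra2 becomes 22; next delta becomes 2; next count becomes -6; next final value -2
verdict: not equivalent; witness: base=-3, step=-3, limit=6


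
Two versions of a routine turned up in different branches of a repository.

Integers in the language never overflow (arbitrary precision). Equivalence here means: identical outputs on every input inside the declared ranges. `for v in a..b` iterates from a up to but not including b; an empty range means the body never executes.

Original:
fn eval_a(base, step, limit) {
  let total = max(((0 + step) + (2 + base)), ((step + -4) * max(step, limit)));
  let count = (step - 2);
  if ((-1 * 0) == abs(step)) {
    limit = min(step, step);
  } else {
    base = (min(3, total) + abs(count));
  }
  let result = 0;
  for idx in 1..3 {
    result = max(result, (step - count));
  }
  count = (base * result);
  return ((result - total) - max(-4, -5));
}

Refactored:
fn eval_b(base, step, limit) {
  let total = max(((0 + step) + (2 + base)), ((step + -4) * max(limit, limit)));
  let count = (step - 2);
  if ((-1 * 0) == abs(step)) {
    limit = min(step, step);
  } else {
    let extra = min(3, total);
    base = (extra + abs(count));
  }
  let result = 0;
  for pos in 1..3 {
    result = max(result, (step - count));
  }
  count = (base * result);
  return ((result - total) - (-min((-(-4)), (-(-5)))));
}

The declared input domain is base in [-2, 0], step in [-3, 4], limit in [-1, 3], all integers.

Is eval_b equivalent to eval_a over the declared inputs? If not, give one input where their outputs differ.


Not equivalent: base=-2, step=0, limit=-1 separates them (6 vs 2).
eval_a: total becomes 0; next count becomes -2; next ((-1 * 0) == abs(step)) evaluates to true; next limit becomes 0; next result becomes 0; next at idx=1:; next result becomes 2; next at idx=2:; next result becomes 2; next count becomes -4; next final value 6
eval_b: total becomes 4; next count becomes -2; next ((-1 * 0) == abs(step)) evaluates to true; next limit becomes 0; next result becomes 0; next at pos=1:; next result becomes 2; next at pos=2:; next result becomes 2; next count becomes -4; next final value 2
verdict: not equivalent; witness: base=-2, step=0, limit=-1


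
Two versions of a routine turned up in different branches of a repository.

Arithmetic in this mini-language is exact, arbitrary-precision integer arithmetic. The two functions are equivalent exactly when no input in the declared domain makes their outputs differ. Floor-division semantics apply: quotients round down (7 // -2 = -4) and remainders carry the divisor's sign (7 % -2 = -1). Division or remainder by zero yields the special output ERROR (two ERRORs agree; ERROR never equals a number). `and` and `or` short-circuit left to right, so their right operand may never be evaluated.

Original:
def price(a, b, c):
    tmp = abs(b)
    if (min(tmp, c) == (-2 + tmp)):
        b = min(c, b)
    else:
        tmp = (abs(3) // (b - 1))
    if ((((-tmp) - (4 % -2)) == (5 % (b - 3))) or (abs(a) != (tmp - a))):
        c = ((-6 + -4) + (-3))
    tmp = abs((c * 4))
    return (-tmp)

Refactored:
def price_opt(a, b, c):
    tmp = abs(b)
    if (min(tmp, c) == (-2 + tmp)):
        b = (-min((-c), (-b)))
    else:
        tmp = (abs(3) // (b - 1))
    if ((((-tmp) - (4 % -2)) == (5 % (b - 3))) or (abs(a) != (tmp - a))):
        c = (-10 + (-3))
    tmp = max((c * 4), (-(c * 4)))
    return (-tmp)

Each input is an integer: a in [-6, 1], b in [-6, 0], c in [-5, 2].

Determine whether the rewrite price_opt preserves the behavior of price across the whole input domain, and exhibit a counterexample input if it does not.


These are not equivalent — on a=-6, b=0, c=-2 the outputs split (-52 vs -8).
price: tmp = 0; (min(tmp, c) == (-2 + tmp)) -> true; b = -2; ((((-tmp) - (4 % -2)) == (5 % (b - 3))) or (abs(a) != (tmp - a))) -> true; c = -13; tmp = 52; return -52
price_opt: tmp = 0; (min(tmp, c) == (-2 + tmp)) -> true; b = 0; ((((-tmp) - (4 % -2)) == (5 % (b - 3))) or (abs(a) != (tmp - a))) -> false; tmp = 8; return -8
verdict: not equivalent; witness: a=-6, b=0, c=-2


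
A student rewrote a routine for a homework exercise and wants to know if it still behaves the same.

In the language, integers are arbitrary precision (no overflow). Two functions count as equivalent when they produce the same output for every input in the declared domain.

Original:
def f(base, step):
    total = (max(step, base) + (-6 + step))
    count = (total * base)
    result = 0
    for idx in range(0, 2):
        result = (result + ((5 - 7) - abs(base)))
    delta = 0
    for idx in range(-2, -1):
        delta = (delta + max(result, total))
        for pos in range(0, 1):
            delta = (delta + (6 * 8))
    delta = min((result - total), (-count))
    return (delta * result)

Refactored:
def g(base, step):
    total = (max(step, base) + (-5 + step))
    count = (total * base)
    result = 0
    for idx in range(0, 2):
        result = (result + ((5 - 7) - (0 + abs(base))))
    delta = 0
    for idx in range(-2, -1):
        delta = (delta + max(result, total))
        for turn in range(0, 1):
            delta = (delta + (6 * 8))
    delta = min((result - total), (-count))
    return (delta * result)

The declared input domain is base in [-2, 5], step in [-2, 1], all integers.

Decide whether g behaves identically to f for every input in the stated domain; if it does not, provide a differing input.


At base=-2, step=-2: f gives 160, g gives 144.
verdict: not equivalent; witness: base=-2, step=-2


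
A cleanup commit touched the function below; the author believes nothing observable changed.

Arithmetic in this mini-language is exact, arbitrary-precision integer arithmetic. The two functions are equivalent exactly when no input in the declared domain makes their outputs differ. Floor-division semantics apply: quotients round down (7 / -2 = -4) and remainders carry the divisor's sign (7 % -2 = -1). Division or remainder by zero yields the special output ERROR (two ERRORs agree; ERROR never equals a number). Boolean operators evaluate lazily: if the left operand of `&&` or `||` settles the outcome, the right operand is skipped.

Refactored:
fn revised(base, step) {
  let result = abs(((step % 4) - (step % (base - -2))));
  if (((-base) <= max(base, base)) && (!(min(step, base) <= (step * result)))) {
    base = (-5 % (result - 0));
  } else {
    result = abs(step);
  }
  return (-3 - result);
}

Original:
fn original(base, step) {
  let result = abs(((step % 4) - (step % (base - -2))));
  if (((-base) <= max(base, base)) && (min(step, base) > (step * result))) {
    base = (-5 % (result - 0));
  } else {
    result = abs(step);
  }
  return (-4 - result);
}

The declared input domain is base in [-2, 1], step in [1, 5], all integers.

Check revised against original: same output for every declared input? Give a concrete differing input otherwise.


Run the pair on base=-1, step=1.
original: result = 1; (((-base) <= max(base, base)) && (min(step, base) > (step * result))) -> false; result = 1; return -5
revised: result = 1; (((-base) <= max(base, base)) && (!(min(step, base) <= (step * result)))) -> false; result = 1; return -4
-5 and -4 differ, so these are not the same function on this domain.
verdict: not equivalent; witness: base=-1, step=1


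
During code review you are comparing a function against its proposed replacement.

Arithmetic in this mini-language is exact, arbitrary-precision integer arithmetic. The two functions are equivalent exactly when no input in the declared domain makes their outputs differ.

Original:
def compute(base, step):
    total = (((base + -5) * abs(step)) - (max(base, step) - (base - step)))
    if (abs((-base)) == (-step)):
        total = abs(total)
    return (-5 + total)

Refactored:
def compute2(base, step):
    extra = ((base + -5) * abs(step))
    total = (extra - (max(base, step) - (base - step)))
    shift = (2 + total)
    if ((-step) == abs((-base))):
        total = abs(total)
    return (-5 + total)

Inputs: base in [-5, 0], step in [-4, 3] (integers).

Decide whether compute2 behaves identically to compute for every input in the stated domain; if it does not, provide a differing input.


Behavior is preserved: although arithmetic usage differs, plus statement counts differ, plus constant usage differs, plus local variable names differ, the outputs never diverge.
One worked example (base=-5, step=-3) — compute: total=-29, then (abs((-base)) == (-step)) is false, then returns -34; compute2: extra=-30, then total=-29, then shift=-27, then ((-step) == abs((-base))) is false, then returns -34; agreement on -34.
An exhaustive pass over the 48 declared inputs shows identical outputs.
verdict: equivalent


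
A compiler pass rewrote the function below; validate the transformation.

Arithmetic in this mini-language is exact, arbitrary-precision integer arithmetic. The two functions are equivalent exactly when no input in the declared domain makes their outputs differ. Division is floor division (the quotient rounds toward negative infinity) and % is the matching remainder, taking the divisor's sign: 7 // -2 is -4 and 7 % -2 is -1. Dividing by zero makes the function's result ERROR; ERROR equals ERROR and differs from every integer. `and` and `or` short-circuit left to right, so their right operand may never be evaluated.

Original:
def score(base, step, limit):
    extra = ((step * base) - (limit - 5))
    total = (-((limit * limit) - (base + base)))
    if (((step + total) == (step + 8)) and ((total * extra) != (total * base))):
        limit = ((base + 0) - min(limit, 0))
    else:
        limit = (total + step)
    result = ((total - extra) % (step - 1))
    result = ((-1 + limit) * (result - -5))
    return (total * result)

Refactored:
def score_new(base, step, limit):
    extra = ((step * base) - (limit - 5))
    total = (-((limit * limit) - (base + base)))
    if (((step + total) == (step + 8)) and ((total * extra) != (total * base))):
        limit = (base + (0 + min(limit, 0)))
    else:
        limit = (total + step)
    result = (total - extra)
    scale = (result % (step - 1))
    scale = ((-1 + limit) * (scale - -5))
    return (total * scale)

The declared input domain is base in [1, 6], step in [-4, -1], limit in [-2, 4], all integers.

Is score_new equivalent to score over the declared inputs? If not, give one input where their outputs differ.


Take base=6, step=-4, limit=-2.
score: extra = -17; total = 8; (((step + total) == (step + 8)) and ((total * extra) != (total * base))) -> true; limit = 8; result = 0; result = 35; return 280
score_new: extra = -17; total = 8; (((step + total) == (step + 8)) and ((total * extra) != (total * base))) -> true; limit = 4; result = 25; scale = 0; scale = 15; return 120
280 against 120: the behavior changed.
verdict: not equivalent; witness: base=6, step=-4, limit=-2


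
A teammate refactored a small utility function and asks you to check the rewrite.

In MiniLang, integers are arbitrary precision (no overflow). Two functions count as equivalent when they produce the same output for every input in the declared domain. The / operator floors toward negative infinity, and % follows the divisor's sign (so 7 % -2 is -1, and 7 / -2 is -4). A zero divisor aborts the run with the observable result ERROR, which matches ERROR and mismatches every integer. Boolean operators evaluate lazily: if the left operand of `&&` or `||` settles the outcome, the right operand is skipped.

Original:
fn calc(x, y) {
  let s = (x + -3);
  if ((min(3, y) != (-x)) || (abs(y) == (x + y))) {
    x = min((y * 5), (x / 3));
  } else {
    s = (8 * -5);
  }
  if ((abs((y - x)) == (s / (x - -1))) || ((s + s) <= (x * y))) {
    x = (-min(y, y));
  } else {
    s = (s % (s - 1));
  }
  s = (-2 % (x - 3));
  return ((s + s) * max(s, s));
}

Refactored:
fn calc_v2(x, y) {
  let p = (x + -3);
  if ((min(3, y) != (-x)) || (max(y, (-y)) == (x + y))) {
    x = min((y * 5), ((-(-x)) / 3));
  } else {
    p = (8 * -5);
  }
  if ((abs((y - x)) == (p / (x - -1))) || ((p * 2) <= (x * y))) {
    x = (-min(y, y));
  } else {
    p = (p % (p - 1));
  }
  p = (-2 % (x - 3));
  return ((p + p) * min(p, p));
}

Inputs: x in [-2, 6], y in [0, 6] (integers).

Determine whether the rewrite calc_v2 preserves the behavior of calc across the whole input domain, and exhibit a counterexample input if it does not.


There is a behavioral-looking edit here, yet the outcome never shifts on this domain; all 63 inputs agree.
verdict: equivalent


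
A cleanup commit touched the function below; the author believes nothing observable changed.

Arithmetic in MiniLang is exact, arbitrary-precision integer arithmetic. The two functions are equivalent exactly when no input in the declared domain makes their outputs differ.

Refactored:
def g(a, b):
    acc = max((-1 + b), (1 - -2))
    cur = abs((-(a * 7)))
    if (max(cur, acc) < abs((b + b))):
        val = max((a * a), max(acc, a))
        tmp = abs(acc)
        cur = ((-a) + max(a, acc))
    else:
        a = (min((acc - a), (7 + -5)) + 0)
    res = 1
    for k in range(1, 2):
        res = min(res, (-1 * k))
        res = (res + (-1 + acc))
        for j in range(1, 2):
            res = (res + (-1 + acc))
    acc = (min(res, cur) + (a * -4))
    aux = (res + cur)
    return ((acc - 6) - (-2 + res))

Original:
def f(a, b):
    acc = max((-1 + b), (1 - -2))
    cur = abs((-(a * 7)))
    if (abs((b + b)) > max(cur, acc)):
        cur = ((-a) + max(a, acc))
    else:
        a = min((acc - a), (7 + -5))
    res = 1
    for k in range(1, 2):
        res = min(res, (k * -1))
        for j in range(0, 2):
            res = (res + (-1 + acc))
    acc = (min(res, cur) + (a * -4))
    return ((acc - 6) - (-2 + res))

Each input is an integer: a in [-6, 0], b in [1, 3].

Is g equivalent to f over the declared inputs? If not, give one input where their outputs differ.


Reading the diff, among the changes: statement counts differ; and min/max/abs usage differs; and comparison usage differs; and arithmetic usage differs; and loop structure differs; and constant usage differs; and local variable names differ.
Spot check at a=-6, b=3 — f: acc = 3; cur = 42; (abs((b + b)) > max(cur, acc)) -> false; a = 2; res = 1; [k=1]; res = -1; [j=0]; res = 1; [j=1]; res = 3; acc = -5; return -12. g: acc = 3; cur = 42; (max(cur, acc) < abs((b + b))) -> false; a = 2; res = 1; [k=1]; res = -1; res = 1; [j=1]; res = 3; acc = -5; aux = 45; return -12. Both give -12.
Sweeping the whole domain (21 inputs) finds no disagreement.
verdict: equivalent


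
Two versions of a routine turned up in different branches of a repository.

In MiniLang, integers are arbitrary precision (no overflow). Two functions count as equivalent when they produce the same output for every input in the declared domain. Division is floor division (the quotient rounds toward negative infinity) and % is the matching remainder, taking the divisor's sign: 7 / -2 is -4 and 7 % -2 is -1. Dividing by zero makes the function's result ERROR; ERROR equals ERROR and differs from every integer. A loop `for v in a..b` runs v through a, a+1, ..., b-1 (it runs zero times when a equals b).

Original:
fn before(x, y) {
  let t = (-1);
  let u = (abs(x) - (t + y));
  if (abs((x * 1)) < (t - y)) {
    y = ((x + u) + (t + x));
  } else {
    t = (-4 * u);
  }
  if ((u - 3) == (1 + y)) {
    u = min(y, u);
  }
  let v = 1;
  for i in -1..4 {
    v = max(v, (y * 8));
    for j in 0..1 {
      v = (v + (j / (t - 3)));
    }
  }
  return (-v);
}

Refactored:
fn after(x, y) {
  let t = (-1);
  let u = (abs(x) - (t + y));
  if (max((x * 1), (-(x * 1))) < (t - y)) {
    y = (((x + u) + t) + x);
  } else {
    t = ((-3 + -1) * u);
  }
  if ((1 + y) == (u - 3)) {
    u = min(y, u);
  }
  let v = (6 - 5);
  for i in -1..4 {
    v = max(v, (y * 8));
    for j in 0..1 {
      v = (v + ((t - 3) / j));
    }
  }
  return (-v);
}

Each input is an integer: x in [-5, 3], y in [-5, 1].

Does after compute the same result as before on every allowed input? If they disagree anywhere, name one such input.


Run the pair on x=-5, y=-5.
before: t := -1 | u := 11 | (abs((x * 1)) < (t - y)): false | t := -44 | ((u - 3) == (1 + y)): false | v := 1 | iter i=-1: | v := 1 | iter j=0: | v := 1 | iter i=0: | v := 1 | iter j=0: | v := 1 | iter i=1: | v := 1 | iter j=0: | v := 1 | iter i=2: | v := 1 | iter j=0: | v := 1 | iter i=3: | v := 1 | iter j=0: | v := 1 | result -1
after: t := -1 | u := 11 | (max((x * 1), (-(x * 1))) < (t - y)): false | t := -44 | ((1 + y) == (u - 3)): false | v := 1 | iter i=-1: | v := 1 | iter j=0: | divide-by-zero, output ERROR
-1 and ERROR differ, so these are not the same function on this domain.
verdict: not equivalent; witness: x=-5, y=-5
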